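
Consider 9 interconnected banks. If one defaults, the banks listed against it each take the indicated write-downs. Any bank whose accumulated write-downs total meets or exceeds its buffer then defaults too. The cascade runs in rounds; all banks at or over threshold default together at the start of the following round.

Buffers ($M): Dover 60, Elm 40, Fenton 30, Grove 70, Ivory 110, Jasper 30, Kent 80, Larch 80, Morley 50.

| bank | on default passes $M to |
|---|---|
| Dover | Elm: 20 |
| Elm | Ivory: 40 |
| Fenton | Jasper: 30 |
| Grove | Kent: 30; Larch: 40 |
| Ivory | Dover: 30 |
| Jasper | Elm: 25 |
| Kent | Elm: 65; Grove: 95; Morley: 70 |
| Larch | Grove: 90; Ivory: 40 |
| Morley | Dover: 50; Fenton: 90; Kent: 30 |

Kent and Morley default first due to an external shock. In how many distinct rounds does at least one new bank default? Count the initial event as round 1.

Round 1 — Kent, Morley default (initial).
  Dover: +50 → 50 < 60
  Elm: +65 → 65 ≥ 40
  Fenton: +90 → 90 ≥ 30
  Grove: +95 → 95 ≥ 70
Round 2 — Elm, Fenton, Grove default.
  Ivory: +40 → 40 < 110
  Jasper: +30 → 30 ≥ 30
  Larch: +40 → 40 < 80
Round 3 — Jasper defaults.
No further defaults.

3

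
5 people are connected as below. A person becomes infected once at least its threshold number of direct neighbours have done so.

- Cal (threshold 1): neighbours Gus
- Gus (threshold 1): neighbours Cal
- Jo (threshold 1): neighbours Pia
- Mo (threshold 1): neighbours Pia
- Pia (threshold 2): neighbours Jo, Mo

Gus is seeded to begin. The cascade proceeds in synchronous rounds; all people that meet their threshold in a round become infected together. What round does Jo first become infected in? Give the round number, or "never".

never

Round 1 — Gus becomes infected (initial).
Round 2 — checking thresholds:
  Cal: 1 of 1 neighbours ≥ 1, becomes infected.
Round 3 — no new infections; cascade stops.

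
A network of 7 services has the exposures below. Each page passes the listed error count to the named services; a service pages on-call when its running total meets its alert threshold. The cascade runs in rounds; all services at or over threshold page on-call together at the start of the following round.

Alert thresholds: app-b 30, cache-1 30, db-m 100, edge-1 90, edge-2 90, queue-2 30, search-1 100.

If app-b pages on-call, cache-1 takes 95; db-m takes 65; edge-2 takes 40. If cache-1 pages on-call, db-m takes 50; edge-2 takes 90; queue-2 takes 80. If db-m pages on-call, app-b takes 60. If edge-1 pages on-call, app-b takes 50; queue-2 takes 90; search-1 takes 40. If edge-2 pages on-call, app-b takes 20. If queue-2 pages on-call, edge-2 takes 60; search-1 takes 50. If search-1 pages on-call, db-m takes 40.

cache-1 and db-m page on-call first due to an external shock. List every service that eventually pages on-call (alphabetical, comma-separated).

Round 1 — cache-1, db-m page on-call (initial).
  app-b: +60 → 60 ≥ 30
  edge-2: +90 → 90 ≥ 90
  queue-2: +80 → 80 ≥ 30
Round 2 — app-b, edge-2, queue-2 page on-call.
  search-1: +50 → 50 < 100
No further pages.

app-b, cache-1, db-m, edge-2, queue-2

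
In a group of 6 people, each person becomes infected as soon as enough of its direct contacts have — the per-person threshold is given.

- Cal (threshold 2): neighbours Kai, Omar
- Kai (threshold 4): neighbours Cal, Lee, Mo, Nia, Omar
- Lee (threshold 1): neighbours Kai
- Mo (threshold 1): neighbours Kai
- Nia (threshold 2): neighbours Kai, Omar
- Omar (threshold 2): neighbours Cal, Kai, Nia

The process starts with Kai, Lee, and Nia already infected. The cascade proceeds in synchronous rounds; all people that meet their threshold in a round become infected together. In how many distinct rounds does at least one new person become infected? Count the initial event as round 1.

Round 1 — Kai, Lee, Nia become infected (initial).
Round 2 — checking thresholds:
  Cal: 1 of 2 neighbours < 2, holds.
  Mo: 1 of 1 neighbours ≥ 1, becomes infected.
  Omar: 2 of 3 neighbours ≥ 2, becomes infected.
Round 3 — checking thresholds:
  Cal: 2 of 2 neighbours ≥ 2, becomes infected.
Round 4 — no new infections; cascade stops.

3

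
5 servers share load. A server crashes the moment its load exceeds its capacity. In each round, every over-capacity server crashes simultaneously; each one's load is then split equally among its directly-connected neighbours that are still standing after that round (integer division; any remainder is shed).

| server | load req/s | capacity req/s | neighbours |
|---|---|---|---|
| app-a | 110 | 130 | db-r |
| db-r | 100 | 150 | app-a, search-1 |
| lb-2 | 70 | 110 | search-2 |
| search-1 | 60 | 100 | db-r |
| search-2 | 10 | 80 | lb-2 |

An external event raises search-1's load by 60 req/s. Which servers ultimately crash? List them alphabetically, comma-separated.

app-a, db-r, search-1

Round 1 — search-1 at 120 > 100. search-1 crashes.
  search-1 sheds 120 req/s to db-r: 120 each.
    db-r: 100+120 = 220 > 150
Round 2 — db-r crashes.
  db-r sheds 220 req/s to app-a: 220 each.
    app-a: 110+220 = 330 > 130
Round 3 — app-a crashes.
  app-a sheds 330 req/s: no online neighbours, lost.
No further crashes.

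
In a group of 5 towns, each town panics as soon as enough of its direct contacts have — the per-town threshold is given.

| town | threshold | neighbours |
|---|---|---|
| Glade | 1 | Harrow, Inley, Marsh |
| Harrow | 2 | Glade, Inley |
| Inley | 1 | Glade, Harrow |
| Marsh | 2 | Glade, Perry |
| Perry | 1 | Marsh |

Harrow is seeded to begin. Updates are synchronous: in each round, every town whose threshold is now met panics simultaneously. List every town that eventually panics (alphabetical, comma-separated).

Glade, Harrow, Inley

Round 1 — Harrow panics (initial).
Round 2 — checking thresholds:
  Glade: 1 of 3 neighbours ≥ 1, panics.
  Inley: 1 of 2 neighbours ≥ 1, panics.
Round 3 — no new panics; cascade stops.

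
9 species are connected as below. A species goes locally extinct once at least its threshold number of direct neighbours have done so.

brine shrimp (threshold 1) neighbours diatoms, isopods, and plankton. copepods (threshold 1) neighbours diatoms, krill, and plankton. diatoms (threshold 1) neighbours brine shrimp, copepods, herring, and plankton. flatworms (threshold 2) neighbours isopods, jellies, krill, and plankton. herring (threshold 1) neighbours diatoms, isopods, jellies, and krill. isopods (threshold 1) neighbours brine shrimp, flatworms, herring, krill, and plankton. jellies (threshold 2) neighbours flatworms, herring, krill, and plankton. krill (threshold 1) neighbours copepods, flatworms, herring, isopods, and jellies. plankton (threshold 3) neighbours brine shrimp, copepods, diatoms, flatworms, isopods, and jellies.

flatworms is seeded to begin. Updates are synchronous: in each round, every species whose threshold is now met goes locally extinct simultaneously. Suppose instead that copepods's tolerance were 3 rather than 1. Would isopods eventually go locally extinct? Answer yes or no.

yes

With copepods's tolerance at 3:
Round 1 — flatworms goes locally extinct (initial).
Round 2 — checking thresholds:
  isopods: 1 of 5 neighbours ≥ 1, goes locally extinct.
  jellies: 1 of 4 neighbours < 2, holds.
  krill: 1 of 5 neighbours ≥ 1, goes locally extinct.
  plankton: 1 of 6 neighbours < 3, holds.
Round 3 — checking thresholds:
  brine shrimp: 1 of 3 neighbours ≥ 1, goes locally extinct.
  copepods: 1 of 3 neighbours < 3, holds.
  herring: 2 of 4 neighbours ≥ 1, goes locally extinct.
  jellies: 2 of 4 neighbours ≥ 2, goes locally extinct.
  plankton: 2 of 6 neighbours < 3, holds.
Round 4 — checking thresholds:
  copepods: 1 of 3 neighbours < 3, holds.
  diatoms: 2 of 4 neighbours ≥ 1, goes locally extinct.
  plankton: 4 of 6 neighbours ≥ 3, goes locally extinct.
Round 5 — checking thresholds:
  copepods: 3 of 3 neighbours ≥ 3, goes locally extinct.
Round 6 — no new extinctions; cascade stops.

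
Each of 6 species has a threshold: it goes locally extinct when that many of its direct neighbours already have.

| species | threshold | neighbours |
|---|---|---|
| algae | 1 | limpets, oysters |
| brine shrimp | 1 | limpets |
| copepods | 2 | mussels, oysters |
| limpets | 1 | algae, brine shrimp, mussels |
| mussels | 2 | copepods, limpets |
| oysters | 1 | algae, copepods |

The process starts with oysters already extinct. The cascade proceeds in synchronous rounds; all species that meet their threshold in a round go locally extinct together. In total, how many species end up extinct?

Round 1 — oysters goes locally extinct (initial).
Round 2 — checking thresholds:
  algae: 1 of 2 neighbours ≥ 1, goes locally extinct.
  copepods: 1 of 2 neighbours < 2, not yet.
Round 3 — checking thresholds:
  copepods: 1 of 2 neighbours < 2, not yet.
  limpets: 1 of 3 neighbours ≥ 1, goes locally extinct.
Round 4 — checking thresholds:
  brine shrimp: 1 of 1 neighbours ≥ 1, goes locally extinct.
  copepods: 1 of 2 neighbours < 2, not yet.
  mussels: 1 of 2 neighbours < 2, not yet.
Round 5 — no new extinctions; cascade stops.

4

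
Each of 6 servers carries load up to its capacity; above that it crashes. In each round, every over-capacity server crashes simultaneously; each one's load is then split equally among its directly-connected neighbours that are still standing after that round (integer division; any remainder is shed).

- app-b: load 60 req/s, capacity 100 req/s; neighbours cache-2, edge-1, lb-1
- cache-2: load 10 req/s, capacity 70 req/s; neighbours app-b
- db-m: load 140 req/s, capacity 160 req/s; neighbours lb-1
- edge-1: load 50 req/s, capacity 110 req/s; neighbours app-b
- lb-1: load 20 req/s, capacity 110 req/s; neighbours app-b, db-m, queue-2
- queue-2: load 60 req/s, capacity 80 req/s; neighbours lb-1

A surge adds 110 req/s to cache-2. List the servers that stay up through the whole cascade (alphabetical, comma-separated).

Round 1 — cache-2 at 120 > 70. cache-2 crashes.
  cache-2 sheds 120 req/s to app-b: 120 each.
    app-b: 60+120 = 180 > 100
Round 2 — app-b crashes.
  app-b sheds 180 req/s to edge-1, lb-1: 90 each.
    edge-1: 50+90 = 140 > 110
    lb-1: 20+90 = 110 ≤ 110
Round 3 — edge-1 crashes.
  edge-1 sheds 140 req/s: no online neighbours, lost.
No further crashes.

db-m, lb-1, queue-2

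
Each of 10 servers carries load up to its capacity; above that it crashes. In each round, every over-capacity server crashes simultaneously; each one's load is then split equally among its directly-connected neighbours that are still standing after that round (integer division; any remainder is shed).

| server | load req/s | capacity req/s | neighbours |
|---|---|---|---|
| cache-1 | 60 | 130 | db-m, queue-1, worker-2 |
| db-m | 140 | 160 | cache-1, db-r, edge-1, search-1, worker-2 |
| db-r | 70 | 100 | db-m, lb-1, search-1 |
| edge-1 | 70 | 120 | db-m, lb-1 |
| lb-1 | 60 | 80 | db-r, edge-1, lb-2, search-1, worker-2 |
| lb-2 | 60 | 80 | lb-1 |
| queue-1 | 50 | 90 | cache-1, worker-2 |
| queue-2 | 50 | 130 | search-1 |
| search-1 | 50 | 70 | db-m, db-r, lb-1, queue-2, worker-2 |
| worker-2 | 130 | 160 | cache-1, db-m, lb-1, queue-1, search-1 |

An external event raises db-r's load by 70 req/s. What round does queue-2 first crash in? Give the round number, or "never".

Round 1 — db-r at 140 > 100. db-r crashes.
  db-r sheds 140 req/s to db-m, lb-1, search-1: 46 each (2 lost).
    db-m: 140+46 = 186 > 160
    lb-1: 60+46 = 106 > 80
    search-1: 50+46 = 96 > 70
Round 2 — db-m, lb-1, search-1 crash.
  db-m sheds 186 req/s to cache-1, edge-1, worker-2: 62 each.
    cache-1: 60+62 = 122 ≤ 130
    edge-1: 70+62 = 132 > 120
    worker-2: 130+62 = 192 > 160
  lb-1 sheds 106 req/s to edge-1, lb-2, worker-2: 35 each (1 lost).
    edge-1: 132+35 = 167 > 120
    lb-2: 60+35 = 95 > 80
    worker-2: 192+35 = 227 > 160
  search-1 sheds 96 req/s to queue-2, worker-2: 48 each.
    queue-2: 50+48 = 98 ≤ 130
    worker-2: 227+48 = 275 > 160
Round 3 — edge-1, lb-2, worker-2 crash.
  edge-1 sheds 167 req/s: no online neighbours, lost.
  lb-2 sheds 95 req/s: no online neighbours, lost.
  worker-2 sheds 275 req/s to cache-1, queue-1: 137 each (1 lost).
    cache-1: 122+137 = 259 > 130
    queue-1: 50+137 = 187 > 90
Round 4 — cache-1, queue-1 crash.
  cache-1 sheds 259 req/s: no online neighbours, lost.
  queue-1 sheds 187 req/s: no online neighbours, lost.
No further crashes.

never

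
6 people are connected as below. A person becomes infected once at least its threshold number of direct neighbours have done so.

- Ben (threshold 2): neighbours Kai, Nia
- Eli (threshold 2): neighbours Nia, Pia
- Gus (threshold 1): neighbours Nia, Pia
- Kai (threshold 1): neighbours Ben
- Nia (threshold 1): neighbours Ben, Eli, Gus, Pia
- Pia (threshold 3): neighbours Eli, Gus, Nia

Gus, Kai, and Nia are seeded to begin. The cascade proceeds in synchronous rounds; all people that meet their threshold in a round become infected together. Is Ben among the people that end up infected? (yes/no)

Round 1 — Gus, Kai, Nia become infected (initial).
Round 2 — checking thresholds:
  Ben: 2 of 2 neighbours ≥ 2, becomes infected.
  Eli: 1 of 2 neighbours < 2, holds.
  Pia: 2 of 3 neighbours < 3, holds.
Round 3 — no new infections; cascade stops.

yes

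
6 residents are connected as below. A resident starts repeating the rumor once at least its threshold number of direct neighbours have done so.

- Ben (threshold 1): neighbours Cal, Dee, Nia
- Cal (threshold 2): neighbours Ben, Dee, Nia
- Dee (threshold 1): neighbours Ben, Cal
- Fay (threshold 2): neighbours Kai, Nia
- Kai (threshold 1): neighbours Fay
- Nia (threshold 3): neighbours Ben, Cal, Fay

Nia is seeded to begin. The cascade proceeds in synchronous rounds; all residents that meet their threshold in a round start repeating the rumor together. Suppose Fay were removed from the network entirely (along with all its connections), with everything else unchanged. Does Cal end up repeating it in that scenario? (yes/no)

yes

With Fay removed:
Round 1 — Nia starts repeating the rumor (initial).
Round 2 — checking thresholds:
  Ben: 1 of 3 neighbours ≥ 1, starts repeating the rumor.
  Cal: 1 of 3 neighbours < 2, not yet.
Round 3 — checking thresholds:
  Cal: 2 of 3 neighbours ≥ 2, starts repeating the rumor.
  Dee: 1 of 2 neighbours ≥ 1, starts repeating the rumor.
Round 4 — no new spreads; cascade stops.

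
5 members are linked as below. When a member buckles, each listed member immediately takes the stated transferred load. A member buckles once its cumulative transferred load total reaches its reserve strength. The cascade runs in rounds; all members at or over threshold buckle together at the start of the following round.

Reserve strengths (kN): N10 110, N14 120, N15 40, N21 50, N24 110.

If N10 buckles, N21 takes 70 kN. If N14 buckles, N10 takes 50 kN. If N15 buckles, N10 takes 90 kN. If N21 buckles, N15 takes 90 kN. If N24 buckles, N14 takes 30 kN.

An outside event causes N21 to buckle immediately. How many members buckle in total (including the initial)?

Round 1 — N21 buckles (initial).
  N15: +90 → 90 ≥ 40
Round 2 — N15 buckles.
  N10: +90 → 90 < 110
No further bucklings.

2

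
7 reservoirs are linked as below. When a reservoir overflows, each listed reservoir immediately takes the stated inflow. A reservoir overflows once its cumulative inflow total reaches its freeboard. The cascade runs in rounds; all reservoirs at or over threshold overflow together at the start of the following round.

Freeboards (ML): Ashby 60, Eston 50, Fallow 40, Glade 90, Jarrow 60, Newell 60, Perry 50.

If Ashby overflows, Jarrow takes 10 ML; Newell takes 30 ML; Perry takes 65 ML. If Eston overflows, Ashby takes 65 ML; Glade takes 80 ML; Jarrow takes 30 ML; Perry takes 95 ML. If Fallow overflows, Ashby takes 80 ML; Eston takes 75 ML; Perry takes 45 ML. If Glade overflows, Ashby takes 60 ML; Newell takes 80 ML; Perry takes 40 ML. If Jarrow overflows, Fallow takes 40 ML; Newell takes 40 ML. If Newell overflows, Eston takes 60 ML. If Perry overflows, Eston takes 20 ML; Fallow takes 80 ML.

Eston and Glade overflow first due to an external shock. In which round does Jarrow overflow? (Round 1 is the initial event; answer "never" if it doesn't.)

Round 1 — Eston, Glade overflow (initial).
  Ashby: +65+60 → 125 ≥ 60
  Jarrow: +30 → 30 < 60
  Newell: +80 → 80 ≥ 60
  Perry: +95+40 → 135 ≥ 50
Round 2 — Ashby, Newell, Perry overflow.
  Fallow: +80 → 80 ≥ 40
  Jarrow: +10 → 40 < 60
Round 3 — Fallow overflows.
No further overflows.

never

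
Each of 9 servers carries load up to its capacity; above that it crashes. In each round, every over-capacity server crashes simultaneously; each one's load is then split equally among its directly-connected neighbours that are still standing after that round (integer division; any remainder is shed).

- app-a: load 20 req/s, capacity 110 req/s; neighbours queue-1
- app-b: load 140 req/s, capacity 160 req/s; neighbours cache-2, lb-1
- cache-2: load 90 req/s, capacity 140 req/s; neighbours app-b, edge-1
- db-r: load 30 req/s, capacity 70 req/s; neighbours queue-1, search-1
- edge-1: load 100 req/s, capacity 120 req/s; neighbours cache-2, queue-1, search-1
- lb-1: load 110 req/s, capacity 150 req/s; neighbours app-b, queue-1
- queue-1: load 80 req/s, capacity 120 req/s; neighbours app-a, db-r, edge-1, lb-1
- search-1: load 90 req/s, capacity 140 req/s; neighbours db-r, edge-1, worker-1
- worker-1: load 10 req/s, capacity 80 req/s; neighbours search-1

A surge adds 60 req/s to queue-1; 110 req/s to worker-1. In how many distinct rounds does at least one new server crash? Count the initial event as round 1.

5

Round 1 — queue-1 at 140 > 120; worker-1 at 120 > 80. queue-1, worker-1 crash.
  queue-1 sheds 140 req/s to app-a, db-r, edge-1, lb-1: 35 each.
    app-a: 20+35 = 55 ≤ 110
    db-r: 30+35 = 65 ≤ 70
    edge-1: 100+35 = 135 > 120
    lb-1: 110+35 = 145 ≤ 150
  worker-1 sheds 120 req/s to search-1: 120 each.
    search-1: 90+120 = 210 > 140
Round 2 — edge-1, search-1 crash.
  edge-1 sheds 135 req/s to cache-2: 135 each.
    cache-2: 90+135 = 225 > 140
  search-1 sheds 210 req/s to db-r: 210 each.
    db-r: 65+210 = 275 > 70
Round 3 — cache-2, db-r crash.
  cache-2 sheds 225 req/s to app-b: 225 each.
    app-b: 140+225 = 365 > 160
  db-r sheds 275 req/s: no online neighbours, lost.
Round 4 — app-b crashes.
  app-b sheds 365 req/s to lb-1: 365 each.
    lb-1: 145+365 = 510 > 150
Round 5 — lb-1 crashes.
  lb-1 sheds 510 req/s: no online neighbours, lost.
No further crashes.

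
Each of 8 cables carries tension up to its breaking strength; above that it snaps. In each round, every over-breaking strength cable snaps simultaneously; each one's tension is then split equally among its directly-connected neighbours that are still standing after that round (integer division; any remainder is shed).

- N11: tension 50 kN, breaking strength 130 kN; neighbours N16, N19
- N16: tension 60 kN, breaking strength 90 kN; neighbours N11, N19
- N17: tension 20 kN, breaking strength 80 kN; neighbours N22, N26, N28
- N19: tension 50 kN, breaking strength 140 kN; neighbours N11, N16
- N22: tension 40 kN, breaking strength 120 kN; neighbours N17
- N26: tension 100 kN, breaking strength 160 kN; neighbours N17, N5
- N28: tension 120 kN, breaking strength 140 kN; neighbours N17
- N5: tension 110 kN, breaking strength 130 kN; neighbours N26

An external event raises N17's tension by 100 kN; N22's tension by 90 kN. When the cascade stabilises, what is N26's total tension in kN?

Round 1 — N17 at 120 > 80; N22 at 130 > 120. N17, N22 snap.
  N17 sheds 120 kN to N26, N28: 60 each.
    N26: 100+60 = 160 ≤ 160
    N28: 120+60 = 180 > 140
  N22 sheds 130 kN: no online neighbours, lost.
Round 2 — N28 snaps.
  N28 sheds 180 kN: no online neighbours, lost.
No further breaks.

160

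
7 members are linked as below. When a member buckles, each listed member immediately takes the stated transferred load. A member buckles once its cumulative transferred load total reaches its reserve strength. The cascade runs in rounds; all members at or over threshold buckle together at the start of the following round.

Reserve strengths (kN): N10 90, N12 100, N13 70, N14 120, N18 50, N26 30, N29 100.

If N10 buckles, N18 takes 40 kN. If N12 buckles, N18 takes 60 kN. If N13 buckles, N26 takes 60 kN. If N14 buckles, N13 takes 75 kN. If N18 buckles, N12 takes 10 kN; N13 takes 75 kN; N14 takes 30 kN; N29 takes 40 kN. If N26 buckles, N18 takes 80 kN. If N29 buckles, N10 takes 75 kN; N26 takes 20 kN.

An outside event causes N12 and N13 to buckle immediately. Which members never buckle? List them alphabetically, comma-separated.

N10, N14, N29

Round 1 — N12, N13 buckle (initial).
  N18: +60 → 60 ≥ 50
  N26: +60 → 60 ≥ 30
Round 2 — N18, N26 buckle.
  N14: +30 → 30 < 120
  N29: +40 → 40 < 100
No further bucklings.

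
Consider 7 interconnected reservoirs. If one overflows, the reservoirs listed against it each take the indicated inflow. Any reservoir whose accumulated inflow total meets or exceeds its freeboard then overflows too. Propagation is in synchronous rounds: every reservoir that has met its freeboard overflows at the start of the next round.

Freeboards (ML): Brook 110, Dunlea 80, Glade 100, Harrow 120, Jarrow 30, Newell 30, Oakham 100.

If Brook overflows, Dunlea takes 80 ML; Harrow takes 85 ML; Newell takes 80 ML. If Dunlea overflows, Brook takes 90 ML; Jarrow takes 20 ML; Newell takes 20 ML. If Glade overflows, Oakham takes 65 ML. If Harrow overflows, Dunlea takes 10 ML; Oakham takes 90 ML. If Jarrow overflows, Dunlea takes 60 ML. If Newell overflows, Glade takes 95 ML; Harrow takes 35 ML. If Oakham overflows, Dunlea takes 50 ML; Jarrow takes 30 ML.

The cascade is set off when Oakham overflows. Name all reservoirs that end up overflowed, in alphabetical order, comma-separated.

Dunlea, Jarrow, Oakham

Round 1 — Oakham overflows (initial).
  Dunlea: +50 → 50 < 80
  Jarrow: +30 → 30 ≥ 30
Round 2 — Jarrow overflows.
  Dunlea: +60 → 110 ≥ 80
Round 3 — Dunlea overflows.
  Brook: +90 → 90 < 110
  Newell: +20 → 20 < 30
No further overflows.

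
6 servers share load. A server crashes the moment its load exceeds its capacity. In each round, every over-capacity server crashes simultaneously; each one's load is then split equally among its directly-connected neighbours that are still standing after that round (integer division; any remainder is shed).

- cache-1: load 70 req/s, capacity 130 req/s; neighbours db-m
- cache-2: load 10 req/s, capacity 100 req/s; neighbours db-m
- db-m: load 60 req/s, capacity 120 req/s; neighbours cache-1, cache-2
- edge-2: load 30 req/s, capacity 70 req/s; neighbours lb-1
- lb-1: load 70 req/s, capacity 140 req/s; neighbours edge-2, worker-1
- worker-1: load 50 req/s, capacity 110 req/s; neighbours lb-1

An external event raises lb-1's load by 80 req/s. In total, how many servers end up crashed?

Round 1 — lb-1 at 150 > 140. lb-1 crashes.
  lb-1 sheds 150 req/s to edge-2, worker-1: 75 each.
    edge-2: 30+75 = 105 > 70
    worker-1: 50+75 = 125 > 110
Round 2 — edge-2, worker-1 crash.
  edge-2 sheds 105 req/s: no online neighbours, lost.
  worker-1 sheds 125 req/s: no online neighbours, lost.
No further crashes.

3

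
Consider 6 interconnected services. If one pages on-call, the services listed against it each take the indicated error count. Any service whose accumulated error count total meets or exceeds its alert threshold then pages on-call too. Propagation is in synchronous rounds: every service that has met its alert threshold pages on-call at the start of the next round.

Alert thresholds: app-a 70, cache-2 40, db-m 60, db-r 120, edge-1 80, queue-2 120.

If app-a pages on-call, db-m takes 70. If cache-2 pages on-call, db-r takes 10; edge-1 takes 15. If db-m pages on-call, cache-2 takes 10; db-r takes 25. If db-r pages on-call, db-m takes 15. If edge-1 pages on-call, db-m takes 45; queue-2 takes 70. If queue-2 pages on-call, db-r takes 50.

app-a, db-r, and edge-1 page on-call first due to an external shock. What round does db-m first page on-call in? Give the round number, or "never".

2

Round 1 — app-a, db-r, edge-1 page on-call (initial).
  db-m: +70+15+45 → 130 ≥ 60
  queue-2: +70 → 70 < 120
Round 2 — db-m pages on-call.
  cache-2: +10 → 10 < 40
No further pages.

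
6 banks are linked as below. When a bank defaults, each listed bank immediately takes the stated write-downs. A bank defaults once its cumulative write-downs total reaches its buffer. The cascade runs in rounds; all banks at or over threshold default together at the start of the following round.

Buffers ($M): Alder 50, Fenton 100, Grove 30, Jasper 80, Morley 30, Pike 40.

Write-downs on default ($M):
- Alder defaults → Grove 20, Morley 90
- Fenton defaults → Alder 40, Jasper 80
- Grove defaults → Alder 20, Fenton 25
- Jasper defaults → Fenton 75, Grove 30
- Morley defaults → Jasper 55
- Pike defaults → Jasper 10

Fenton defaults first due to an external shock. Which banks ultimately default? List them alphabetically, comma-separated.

Alder, Fenton, Grove, Jasper, Morley

Round 1 — Fenton defaults (initial).
  Alder: +40 → 40 < 50
  Jasper: +80 → 80 ≥ 80
Round 2 — Jasper defaults.
  Grove: +30 → 30 ≥ 30
Round 3 — Grove defaults.
  Alder: +20 → 60 ≥ 50
Round 4 — Alder defaults.
  Morley: +90 → 90 ≥ 30
Round 5 — Morley defaults.
No further defaults.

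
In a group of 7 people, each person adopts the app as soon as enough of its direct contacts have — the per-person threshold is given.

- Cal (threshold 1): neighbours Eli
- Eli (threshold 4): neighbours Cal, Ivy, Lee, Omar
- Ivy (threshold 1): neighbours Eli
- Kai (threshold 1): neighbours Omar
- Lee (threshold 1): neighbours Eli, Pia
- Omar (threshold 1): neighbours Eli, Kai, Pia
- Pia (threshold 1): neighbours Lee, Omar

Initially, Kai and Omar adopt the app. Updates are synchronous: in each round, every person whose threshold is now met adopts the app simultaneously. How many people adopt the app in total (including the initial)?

4

Round 1 — Kai, Omar adopt the app (initial).
Round 2 — checking thresholds:
  Eli: 1 of 4 neighbours < 4, holds.
  Pia: 1 of 2 neighbours ≥ 1, adopts the app.
Round 3 — checking thresholds:
  Eli: 1 of 4 neighbours < 4, holds.
  Lee: 1 of 2 neighbours ≥ 1, adopts the app.
Round 4 — no new adoptions; cascade stops.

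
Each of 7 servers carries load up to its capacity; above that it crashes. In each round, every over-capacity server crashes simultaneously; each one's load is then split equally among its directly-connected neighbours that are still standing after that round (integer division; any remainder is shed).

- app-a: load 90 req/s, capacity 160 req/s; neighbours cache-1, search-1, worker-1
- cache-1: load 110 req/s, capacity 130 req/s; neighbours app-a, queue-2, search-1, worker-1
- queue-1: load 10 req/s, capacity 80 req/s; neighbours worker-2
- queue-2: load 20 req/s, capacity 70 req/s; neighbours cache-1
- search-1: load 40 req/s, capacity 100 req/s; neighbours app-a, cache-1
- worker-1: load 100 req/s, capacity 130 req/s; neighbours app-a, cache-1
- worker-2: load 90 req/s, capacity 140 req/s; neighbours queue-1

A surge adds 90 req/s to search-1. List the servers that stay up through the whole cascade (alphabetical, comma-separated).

queue-1, worker-2

Round 1 — search-1 at 130 > 100. search-1 crashes.
  search-1 sheds 130 req/s to app-a, cache-1: 65 each.
    app-a: 90+65 = 155 ≤ 160
    cache-1: 110+65 = 175 > 130
Round 2 — cache-1 crashes.
  cache-1 sheds 175 req/s to app-a, queue-2, worker-1: 58 each (1 lost).
    app-a: 155+58 = 213 > 160
    queue-2: 20+58 = 78 > 70
    worker-1: 100+58 = 158 > 130
Round 3 — app-a, queue-2, worker-1 crash.
  app-a sheds 213 req/s: no online neighbours, lost.
  queue-2 sheds 78 req/s: no online neighbours, lost.
  worker-1 sheds 158 req/s: no online neighbours, lost.
No further crashes.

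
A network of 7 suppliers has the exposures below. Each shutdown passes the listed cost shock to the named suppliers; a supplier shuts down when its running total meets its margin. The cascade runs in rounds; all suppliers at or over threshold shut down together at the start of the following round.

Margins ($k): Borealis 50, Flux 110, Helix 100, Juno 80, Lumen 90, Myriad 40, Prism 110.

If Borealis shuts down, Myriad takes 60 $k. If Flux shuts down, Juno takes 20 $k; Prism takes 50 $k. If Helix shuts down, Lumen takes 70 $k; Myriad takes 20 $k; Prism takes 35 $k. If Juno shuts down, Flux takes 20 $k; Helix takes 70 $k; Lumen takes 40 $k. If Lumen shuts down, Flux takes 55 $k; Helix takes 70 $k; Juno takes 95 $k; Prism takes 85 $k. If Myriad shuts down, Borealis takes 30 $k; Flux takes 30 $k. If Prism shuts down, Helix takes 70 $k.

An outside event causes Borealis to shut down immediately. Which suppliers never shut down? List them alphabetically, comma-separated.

Flux, Helix, Juno, Lumen, Prism

Round 1 — Borealis shuts down (initial).
  Myriad: +60 → 60 ≥ 40
Round 2 — Myriad shuts down.
  Flux: +30 → 30 < 110
No further shutdowns.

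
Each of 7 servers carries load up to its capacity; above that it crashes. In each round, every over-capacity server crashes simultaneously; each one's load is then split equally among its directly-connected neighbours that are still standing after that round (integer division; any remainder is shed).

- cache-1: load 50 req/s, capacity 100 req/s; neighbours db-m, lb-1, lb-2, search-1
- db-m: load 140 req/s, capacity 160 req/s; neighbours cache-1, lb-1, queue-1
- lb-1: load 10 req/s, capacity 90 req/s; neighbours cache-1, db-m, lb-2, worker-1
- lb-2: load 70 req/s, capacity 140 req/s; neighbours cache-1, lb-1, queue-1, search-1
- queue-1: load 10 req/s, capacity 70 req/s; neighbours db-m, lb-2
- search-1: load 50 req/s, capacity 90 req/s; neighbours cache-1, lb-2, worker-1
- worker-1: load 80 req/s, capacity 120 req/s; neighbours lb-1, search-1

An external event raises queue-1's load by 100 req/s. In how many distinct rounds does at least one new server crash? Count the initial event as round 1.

4

Round 1 — queue-1 at 110 > 70. queue-1 crashes.
  queue-1 sheds 110 req/s to db-m, lb-2: 55 each.
    db-m: 140+55 = 195 > 160
    lb-2: 70+55 = 125 ≤ 140
Round 2 — db-m crashes.
  db-m sheds 195 req/s to cache-1, lb-1: 97 each (1 lost).
    cache-1: 50+97 = 147 > 100
    lb-1: 10+97 = 107 > 90
Round 3 — cache-1, lb-1 crash.
  cache-1 sheds 147 req/s to lb-2, search-1: 73 each (1 lost).
    lb-2: 125+73 = 198 > 140
    search-1: 50+73 = 123 > 90
  lb-1 sheds 107 req/s to lb-2, worker-1: 53 each (1 lost).
    lb-2: 198+53 = 251 > 140
    worker-1: 80+53 = 133 > 120
Round 4 — lb-2, search-1, worker-1 crash.
  lb-2 sheds 251 req/s: no online neighbours, lost.
  search-1 sheds 123 req/s: no online neighbours, lost.
  worker-1 sheds 133 req/s: no online neighbours, lost.
No further crashes.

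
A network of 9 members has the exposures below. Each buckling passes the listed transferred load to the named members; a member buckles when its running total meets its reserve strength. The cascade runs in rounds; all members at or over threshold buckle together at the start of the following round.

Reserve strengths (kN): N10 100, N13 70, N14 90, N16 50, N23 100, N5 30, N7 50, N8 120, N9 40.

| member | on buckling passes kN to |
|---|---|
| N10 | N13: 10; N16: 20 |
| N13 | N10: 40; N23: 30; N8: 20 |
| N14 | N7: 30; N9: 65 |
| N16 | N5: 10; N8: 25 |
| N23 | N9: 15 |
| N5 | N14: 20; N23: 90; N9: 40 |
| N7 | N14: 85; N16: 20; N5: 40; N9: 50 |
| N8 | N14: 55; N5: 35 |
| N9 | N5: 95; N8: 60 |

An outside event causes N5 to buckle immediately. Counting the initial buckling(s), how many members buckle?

Round 1 — N5 buckles (initial).
  N14: +20 → 20 < 90
  N23: +90 → 90 < 100
  N9: +40 → 40 ≥ 40
Round 2 — N9 buckles.
  N8: +60 → 60 < 120
No further bucklings.

2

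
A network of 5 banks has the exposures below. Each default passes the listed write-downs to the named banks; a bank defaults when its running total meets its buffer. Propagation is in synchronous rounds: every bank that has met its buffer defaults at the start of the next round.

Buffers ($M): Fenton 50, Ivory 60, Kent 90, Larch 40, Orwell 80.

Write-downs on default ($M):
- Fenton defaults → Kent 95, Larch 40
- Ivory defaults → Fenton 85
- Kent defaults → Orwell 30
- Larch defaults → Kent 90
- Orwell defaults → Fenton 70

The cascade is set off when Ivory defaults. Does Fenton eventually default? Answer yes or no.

Round 1 — Ivory defaults (initial).
  Fenton: +85 → 85 ≥ 50
Round 2 — Fenton defaults.
  Kent: +95 → 95 ≥ 90
  Larch: +40 → 40 ≥ 40
Round 3 — Kent, Larch default.
  Orwell: +30 → 30 < 80
No further defaults.

yes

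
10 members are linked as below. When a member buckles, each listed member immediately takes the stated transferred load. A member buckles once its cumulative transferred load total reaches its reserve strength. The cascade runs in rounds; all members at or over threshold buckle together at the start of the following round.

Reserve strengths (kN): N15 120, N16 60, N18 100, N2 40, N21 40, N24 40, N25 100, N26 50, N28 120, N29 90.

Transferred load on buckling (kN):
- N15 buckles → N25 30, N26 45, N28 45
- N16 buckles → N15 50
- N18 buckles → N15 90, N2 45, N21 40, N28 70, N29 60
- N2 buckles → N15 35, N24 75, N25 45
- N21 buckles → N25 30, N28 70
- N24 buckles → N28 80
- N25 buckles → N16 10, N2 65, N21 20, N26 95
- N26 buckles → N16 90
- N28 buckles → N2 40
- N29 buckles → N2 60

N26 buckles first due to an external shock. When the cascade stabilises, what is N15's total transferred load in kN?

50

Round 1 — N26 buckles (initial).
  N16: +90 → 90 ≥ 60
Round 2 — N16 buckles.
  N15: +50 → 50 < 120
No further bucklings.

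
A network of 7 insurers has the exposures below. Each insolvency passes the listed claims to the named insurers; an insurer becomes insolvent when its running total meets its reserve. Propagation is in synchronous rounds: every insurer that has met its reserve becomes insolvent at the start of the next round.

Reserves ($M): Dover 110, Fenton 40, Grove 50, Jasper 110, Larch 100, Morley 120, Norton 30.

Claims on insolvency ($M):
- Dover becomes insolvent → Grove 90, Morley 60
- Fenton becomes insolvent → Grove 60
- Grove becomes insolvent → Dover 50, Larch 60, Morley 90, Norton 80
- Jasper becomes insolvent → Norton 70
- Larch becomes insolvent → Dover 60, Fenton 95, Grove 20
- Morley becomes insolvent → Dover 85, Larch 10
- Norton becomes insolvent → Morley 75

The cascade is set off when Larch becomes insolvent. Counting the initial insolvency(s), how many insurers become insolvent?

Round 1 — Larch becomes insolvent (initial).
  Dover: +60 → 60 < 110
  Fenton: +95 → 95 ≥ 40
  Grove: +20 → 20 < 50
Round 2 — Fenton becomes insolvent.
  Grove: +60 → 80 ≥ 50
Round 3 — Grove becomes insolvent.
  Dover: +50 → 110 ≥ 110
  Morley: +90 → 90 < 120
  Norton: +80 → 80 ≥ 30
Round 4 — Dover, Norton become insolvent.
  Morley: +60+75 → 225 ≥ 120
Round 5 — Morley becomes insolvent.
No further insolvencies.

6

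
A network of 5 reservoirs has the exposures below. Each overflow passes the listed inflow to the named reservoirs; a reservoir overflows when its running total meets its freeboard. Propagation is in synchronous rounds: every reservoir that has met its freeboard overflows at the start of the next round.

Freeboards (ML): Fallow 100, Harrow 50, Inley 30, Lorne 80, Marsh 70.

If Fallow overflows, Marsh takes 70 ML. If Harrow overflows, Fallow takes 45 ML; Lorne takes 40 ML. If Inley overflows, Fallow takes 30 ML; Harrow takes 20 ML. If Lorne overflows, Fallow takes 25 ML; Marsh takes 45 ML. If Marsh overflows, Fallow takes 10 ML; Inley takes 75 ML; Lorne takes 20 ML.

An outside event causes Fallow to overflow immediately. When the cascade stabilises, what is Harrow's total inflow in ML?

20

Round 1 — Fallow overflows (initial).
  Marsh: +70 → 70 ≥ 70
Round 2 — Marsh overflows.
  Inley: +75 → 75 ≥ 30
  Lorne: +20 → 20 < 80
Round 3 — Inley overflows.
  Harrow: +20 → 20 < 50
No further overflows.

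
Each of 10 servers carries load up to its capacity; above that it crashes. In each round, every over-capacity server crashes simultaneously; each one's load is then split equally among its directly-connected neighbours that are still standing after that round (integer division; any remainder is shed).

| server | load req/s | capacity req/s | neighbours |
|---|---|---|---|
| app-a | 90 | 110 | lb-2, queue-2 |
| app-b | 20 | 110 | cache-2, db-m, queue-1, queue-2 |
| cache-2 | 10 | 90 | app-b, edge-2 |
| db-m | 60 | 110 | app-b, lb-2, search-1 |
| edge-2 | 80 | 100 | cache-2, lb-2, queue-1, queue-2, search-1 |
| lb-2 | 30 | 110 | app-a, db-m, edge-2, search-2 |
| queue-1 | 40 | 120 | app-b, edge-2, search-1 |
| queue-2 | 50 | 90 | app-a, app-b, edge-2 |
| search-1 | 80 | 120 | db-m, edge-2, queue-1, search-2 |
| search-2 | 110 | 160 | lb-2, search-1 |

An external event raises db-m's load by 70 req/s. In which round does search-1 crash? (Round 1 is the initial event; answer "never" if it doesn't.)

2

Round 1 — db-m at 130 > 110. db-m crashes.
  db-m sheds 130 req/s to app-b, lb-2, search-1: 43 each (1 lost).
    app-b: 20+43 = 63 ≤ 110
    lb-2: 30+43 = 73 ≤ 110
    search-1: 80+43 = 123 > 120
Round 2 — search-1 crashes.
  search-1 sheds 123 req/s to edge-2, queue-1, search-2: 41 each.
    edge-2: 80+41 = 121 > 100
    queue-1: 40+41 = 81 ≤ 120
    search-2: 110+41 = 151 ≤ 160
Round 3 — edge-2 crashes.
  edge-2 sheds 121 req/s to cache-2, lb-2, queue-1, queue-2: 30 each (1 lost).
    cache-2: 10+30 = 40 ≤ 90
    lb-2: 73+30 = 103 ≤ 110
    queue-1: 81+30 = 111 ≤ 120
    queue-2: 50+30 = 80 ≤ 90
No further crashes.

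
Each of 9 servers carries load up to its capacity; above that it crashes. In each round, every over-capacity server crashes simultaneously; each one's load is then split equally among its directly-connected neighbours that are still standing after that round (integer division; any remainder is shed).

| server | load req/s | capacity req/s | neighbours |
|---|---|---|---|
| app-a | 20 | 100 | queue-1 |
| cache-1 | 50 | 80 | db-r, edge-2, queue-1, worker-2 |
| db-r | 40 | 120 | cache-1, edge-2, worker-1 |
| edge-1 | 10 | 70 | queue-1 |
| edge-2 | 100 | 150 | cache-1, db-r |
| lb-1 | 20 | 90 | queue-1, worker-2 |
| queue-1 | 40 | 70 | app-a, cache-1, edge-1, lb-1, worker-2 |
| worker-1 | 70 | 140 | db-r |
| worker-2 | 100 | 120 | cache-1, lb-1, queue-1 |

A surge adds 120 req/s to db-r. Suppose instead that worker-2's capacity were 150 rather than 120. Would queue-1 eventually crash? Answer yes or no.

With worker-2's capacity at 150:
Round 1 — db-r at 160 > 120. db-r crashes.
  db-r sheds 160 req/s to cache-1, edge-2, worker-1: 53 each (1 lost).
    cache-1: 50+53 = 103 > 80
    edge-2: 100+53 = 153 > 150
    worker-1: 70+53 = 123 ≤ 140
Round 2 — cache-1, edge-2 crash.
  cache-1 sheds 103 req/s to queue-1, worker-2: 51 each (1 lost).
    queue-1: 40+51 = 91 > 70
    worker-2: 100+51 = 151 > 150
  edge-2 sheds 153 req/s: no online neighbours, lost.
Round 3 — queue-1, worker-2 crash.
  queue-1 sheds 91 req/s to app-a, edge-1, lb-1: 30 each (1 lost).
    app-a: 20+30 = 50 ≤ 100
    edge-1: 10+30 = 40 ≤ 70
    lb-1: 20+30 = 50 ≤ 90
  worker-2 sheds 151 req/s to lb-1: 151 each.
    lb-1: 50+151 = 201 > 90
Round 4 — lb-1 crashes.
  lb-1 sheds 201 req/s: no online neighbours, lost.
No further crashes.

yes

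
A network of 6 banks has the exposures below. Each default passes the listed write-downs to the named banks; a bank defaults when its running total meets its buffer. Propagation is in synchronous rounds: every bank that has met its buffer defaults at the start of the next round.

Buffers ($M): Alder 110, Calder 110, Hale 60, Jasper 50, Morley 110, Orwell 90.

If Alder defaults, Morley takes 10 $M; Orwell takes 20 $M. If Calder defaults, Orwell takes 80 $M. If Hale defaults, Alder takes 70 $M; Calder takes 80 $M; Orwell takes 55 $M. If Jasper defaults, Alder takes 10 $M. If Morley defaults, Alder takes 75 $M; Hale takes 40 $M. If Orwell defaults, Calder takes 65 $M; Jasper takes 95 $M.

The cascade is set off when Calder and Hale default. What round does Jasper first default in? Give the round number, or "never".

Round 1 — Calder, Hale default (initial).
  Alder: +70 → 70 < 110
  Orwell: +80+55 → 135 ≥ 90
Round 2 — Orwell defaults.
  Jasper: +95 → 95 ≥ 50
Round 3 — Jasper defaults.
  Alder: +10 → 80 < 110
No further defaults.

3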